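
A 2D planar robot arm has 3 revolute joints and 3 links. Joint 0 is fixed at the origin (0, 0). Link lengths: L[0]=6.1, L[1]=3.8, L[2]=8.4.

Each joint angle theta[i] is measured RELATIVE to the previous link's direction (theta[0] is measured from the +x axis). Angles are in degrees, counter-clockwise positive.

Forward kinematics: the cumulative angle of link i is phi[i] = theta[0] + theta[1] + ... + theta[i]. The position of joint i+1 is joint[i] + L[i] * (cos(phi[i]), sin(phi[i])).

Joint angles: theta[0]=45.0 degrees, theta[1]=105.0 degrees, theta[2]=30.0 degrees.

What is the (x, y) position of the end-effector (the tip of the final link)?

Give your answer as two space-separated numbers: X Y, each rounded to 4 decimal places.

joint[0] = (0.0000, 0.0000)  (base)
link 0: phi[0] = 45 = 45 deg
  cos(45 deg) = 0.7071, sin(45 deg) = 0.7071
  joint[1] = (0.0000, 0.0000) + 6.1 * (0.7071, 0.7071) = (0.0000 + 4.3134, 0.0000 + 4.3134) = (4.3134, 4.3134)
link 1: phi[1] = 45 + 105 = 150 deg
  cos(150 deg) = -0.8660, sin(150 deg) = 0.5000
  joint[2] = (4.3134, 4.3134) + 3.8 * (-0.8660, 0.5000) = (4.3134 + -3.2909, 4.3134 + 1.9000) = (1.0225, 6.2134)
link 2: phi[2] = 45 + 105 + 30 = 180 deg
  cos(180 deg) = -1.0000, sin(180 deg) = 0.0000
  joint[3] = (1.0225, 6.2134) + 8.4 * (-1.0000, 0.0000) = (1.0225 + -8.4000, 6.2134 + 0.0000) = (-7.3775, 6.2134)
End effector: (-7.3775, 6.2134)

Answer: -7.3775 6.2134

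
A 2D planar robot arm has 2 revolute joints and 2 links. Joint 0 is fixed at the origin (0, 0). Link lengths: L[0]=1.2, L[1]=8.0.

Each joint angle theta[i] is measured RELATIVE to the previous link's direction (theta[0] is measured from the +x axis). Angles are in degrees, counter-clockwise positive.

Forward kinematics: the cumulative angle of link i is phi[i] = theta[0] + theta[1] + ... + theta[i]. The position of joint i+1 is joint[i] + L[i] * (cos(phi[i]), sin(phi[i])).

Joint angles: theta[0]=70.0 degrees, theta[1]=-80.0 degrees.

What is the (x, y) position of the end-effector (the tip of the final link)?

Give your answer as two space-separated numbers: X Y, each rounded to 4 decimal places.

joint[0] = (0.0000, 0.0000)  (base)
link 0: phi[0] = 70 = 70 deg
  cos(70 deg) = 0.3420, sin(70 deg) = 0.9397
  joint[1] = (0.0000, 0.0000) + 1.2 * (0.3420, 0.9397) = (0.0000 + 0.4104, 0.0000 + 1.1276) = (0.4104, 1.1276)
link 1: phi[1] = 70 + -80 = -10 deg
  cos(-10 deg) = 0.9848, sin(-10 deg) = -0.1736
  joint[2] = (0.4104, 1.1276) + 8 * (0.9848, -0.1736) = (0.4104 + 7.8785, 1.1276 + -1.3892) = (8.2889, -0.2616)
End effector: (8.2889, -0.2616)

Answer: 8.2889 -0.2616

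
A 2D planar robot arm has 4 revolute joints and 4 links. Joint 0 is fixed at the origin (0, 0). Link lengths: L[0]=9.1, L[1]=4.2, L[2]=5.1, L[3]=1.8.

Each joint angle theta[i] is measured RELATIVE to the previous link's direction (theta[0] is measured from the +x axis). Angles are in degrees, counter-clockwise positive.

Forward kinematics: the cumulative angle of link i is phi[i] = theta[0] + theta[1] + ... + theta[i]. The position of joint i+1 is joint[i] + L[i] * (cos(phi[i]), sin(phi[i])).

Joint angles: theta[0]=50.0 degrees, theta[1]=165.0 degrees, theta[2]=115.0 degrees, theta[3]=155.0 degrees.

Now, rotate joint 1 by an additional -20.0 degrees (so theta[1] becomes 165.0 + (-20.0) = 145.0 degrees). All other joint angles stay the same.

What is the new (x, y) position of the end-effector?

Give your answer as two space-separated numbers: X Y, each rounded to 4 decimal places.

Answer: 4.6048 3.7158

Derivation:
joint[0] = (0.0000, 0.0000)  (base)
link 0: phi[0] = 50 = 50 deg
  cos(50 deg) = 0.6428, sin(50 deg) = 0.7660
  joint[1] = (0.0000, 0.0000) + 9.1 * (0.6428, 0.7660) = (0.0000 + 5.8494, 0.0000 + 6.9710) = (5.8494, 6.9710)
link 1: phi[1] = 50 + 145 = 195 deg
  cos(195 deg) = -0.9659, sin(195 deg) = -0.2588
  joint[2] = (5.8494, 6.9710) + 4.2 * (-0.9659, -0.2588) = (5.8494 + -4.0569, 6.9710 + -1.0870) = (1.7925, 5.8840)
link 2: phi[2] = 50 + 145 + 115 = 310 deg
  cos(310 deg) = 0.6428, sin(310 deg) = -0.7660
  joint[3] = (1.7925, 5.8840) + 5.1 * (0.6428, -0.7660) = (1.7925 + 3.2782, 5.8840 + -3.9068) = (5.0707, 1.9771)
link 3: phi[3] = 50 + 145 + 115 + 155 = 465 deg
  cos(465 deg) = -0.2588, sin(465 deg) = 0.9659
  joint[4] = (5.0707, 1.9771) + 1.8 * (-0.2588, 0.9659) = (5.0707 + -0.4659, 1.9771 + 1.7387) = (4.6048, 3.7158)
End effector: (4.6048, 3.7158)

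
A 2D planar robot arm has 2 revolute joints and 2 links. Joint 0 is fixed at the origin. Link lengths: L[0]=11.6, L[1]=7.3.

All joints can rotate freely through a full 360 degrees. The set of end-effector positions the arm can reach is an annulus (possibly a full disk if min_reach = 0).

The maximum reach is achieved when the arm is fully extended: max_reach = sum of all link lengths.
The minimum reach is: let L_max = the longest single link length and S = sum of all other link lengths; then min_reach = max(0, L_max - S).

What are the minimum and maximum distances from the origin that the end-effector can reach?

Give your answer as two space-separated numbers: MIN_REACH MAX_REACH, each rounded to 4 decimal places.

Answer: 4.3000 18.9000

Derivation:
Link lengths: [11.6, 7.3]
max_reach = 11.6 + 7.3 = 18.9
L_max = max([11.6, 7.3]) = 11.6
S (sum of others) = 18.9 - 11.6 = 7.3
min_reach = max(0, 11.6 - 7.3) = max(0, 4.3) = 4.3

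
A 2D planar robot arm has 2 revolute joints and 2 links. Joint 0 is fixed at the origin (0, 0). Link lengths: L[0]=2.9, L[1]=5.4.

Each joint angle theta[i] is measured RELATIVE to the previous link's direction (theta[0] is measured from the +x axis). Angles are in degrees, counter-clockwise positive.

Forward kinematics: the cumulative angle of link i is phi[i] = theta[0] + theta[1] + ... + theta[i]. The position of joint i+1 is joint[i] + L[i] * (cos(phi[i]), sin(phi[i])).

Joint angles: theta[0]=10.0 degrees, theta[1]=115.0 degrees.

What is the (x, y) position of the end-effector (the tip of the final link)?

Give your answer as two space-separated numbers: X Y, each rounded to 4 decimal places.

joint[0] = (0.0000, 0.0000)  (base)
link 0: phi[0] = 10 = 10 deg
  cos(10 deg) = 0.9848, sin(10 deg) = 0.1736
  joint[1] = (0.0000, 0.0000) + 2.9 * (0.9848, 0.1736) = (0.0000 + 2.8559, 0.0000 + 0.5036) = (2.8559, 0.5036)
link 1: phi[1] = 10 + 115 = 125 deg
  cos(125 deg) = -0.5736, sin(125 deg) = 0.8192
  joint[2] = (2.8559, 0.5036) + 5.4 * (-0.5736, 0.8192) = (2.8559 + -3.0973, 0.5036 + 4.4234) = (-0.2414, 4.9270)
End effector: (-0.2414, 4.9270)

Answer: -0.2414 4.9270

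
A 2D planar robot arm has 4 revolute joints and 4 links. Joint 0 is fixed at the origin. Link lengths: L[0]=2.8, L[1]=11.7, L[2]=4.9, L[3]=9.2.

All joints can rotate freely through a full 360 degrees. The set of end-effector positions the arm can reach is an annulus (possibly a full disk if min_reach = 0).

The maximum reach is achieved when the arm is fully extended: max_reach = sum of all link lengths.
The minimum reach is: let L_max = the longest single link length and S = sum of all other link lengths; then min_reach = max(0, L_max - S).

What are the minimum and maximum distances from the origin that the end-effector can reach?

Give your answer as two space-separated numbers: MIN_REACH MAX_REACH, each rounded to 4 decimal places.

Link lengths: [2.8, 11.7, 4.9, 9.2]
max_reach = 2.8 + 11.7 + 4.9 + 9.2 = 28.6
L_max = max([2.8, 11.7, 4.9, 9.2]) = 11.7
S (sum of others) = 28.6 - 11.7 = 16.9
min_reach = max(0, 11.7 - 16.9) = max(0, -5.2) = 0

Answer: 0.0000 28.6000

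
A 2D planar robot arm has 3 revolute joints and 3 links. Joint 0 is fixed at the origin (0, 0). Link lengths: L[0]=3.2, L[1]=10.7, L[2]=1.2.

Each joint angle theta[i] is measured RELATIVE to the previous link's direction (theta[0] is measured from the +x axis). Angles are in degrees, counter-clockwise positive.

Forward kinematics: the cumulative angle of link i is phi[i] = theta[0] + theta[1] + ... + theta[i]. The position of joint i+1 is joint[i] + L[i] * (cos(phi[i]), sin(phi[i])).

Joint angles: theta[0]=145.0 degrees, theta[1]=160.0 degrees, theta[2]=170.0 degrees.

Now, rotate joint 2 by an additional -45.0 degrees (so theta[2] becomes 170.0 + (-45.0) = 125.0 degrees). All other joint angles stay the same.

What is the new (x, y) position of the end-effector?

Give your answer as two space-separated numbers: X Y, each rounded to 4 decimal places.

Answer: 3.9264 -5.8019

Derivation:
joint[0] = (0.0000, 0.0000)  (base)
link 0: phi[0] = 145 = 145 deg
  cos(145 deg) = -0.8192, sin(145 deg) = 0.5736
  joint[1] = (0.0000, 0.0000) + 3.2 * (-0.8192, 0.5736) = (0.0000 + -2.6213, 0.0000 + 1.8354) = (-2.6213, 1.8354)
link 1: phi[1] = 145 + 160 = 305 deg
  cos(305 deg) = 0.5736, sin(305 deg) = -0.8192
  joint[2] = (-2.6213, 1.8354) + 10.7 * (0.5736, -0.8192) = (-2.6213 + 6.1373, 1.8354 + -8.7649) = (3.5160, -6.9295)
link 2: phi[2] = 145 + 160 + 125 = 430 deg
  cos(430 deg) = 0.3420, sin(430 deg) = 0.9397
  joint[3] = (3.5160, -6.9295) + 1.2 * (0.3420, 0.9397) = (3.5160 + 0.4104, -6.9295 + 1.1276) = (3.9264, -5.8019)
End effector: (3.9264, -5.8019)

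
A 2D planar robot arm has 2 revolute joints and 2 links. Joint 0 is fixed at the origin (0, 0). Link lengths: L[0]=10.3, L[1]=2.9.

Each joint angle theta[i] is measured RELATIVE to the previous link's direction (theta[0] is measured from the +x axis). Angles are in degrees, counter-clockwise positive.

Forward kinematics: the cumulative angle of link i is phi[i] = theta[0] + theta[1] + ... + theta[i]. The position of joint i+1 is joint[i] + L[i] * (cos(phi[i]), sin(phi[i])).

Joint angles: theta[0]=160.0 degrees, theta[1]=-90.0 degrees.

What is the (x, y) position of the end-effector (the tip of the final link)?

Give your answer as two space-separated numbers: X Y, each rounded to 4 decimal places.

joint[0] = (0.0000, 0.0000)  (base)
link 0: phi[0] = 160 = 160 deg
  cos(160 deg) = -0.9397, sin(160 deg) = 0.3420
  joint[1] = (0.0000, 0.0000) + 10.3 * (-0.9397, 0.3420) = (0.0000 + -9.6788, 0.0000 + 3.5228) = (-9.6788, 3.5228)
link 1: phi[1] = 160 + -90 = 70 deg
  cos(70 deg) = 0.3420, sin(70 deg) = 0.9397
  joint[2] = (-9.6788, 3.5228) + 2.9 * (0.3420, 0.9397) = (-9.6788 + 0.9919, 3.5228 + 2.7251) = (-8.6870, 6.2479)
End effector: (-8.6870, 6.2479)

Answer: -8.6870 6.2479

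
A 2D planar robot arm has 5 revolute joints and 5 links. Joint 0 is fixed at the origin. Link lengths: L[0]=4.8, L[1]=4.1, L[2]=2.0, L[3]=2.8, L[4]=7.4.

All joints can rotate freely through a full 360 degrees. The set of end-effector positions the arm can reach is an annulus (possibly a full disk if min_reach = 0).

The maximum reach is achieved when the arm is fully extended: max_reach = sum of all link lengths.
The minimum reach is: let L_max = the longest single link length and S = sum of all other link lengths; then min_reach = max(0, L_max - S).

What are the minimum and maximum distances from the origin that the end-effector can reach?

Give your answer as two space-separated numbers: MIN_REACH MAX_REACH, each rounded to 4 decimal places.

Answer: 0.0000 21.1000

Derivation:
Link lengths: [4.8, 4.1, 2.0, 2.8, 7.4]
max_reach = 4.8 + 4.1 + 2 + 2.8 + 7.4 = 21.1
L_max = max([4.8, 4.1, 2.0, 2.8, 7.4]) = 7.4
S (sum of others) = 21.1 - 7.4 = 13.7
min_reach = max(0, 7.4 - 13.7) = max(0, -6.3) = 0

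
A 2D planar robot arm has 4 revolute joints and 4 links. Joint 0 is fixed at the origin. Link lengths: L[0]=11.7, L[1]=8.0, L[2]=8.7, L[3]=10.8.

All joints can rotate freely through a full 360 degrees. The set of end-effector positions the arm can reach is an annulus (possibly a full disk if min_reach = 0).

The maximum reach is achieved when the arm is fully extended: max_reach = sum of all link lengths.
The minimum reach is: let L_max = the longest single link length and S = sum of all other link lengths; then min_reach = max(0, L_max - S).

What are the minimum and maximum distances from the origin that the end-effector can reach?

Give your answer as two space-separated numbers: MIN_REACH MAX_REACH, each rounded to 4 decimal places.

Link lengths: [11.7, 8.0, 8.7, 10.8]
max_reach = 11.7 + 8 + 8.7 + 10.8 = 39.2
L_max = max([11.7, 8.0, 8.7, 10.8]) = 11.7
S (sum of others) = 39.2 - 11.7 = 27.5
min_reach = max(0, 11.7 - 27.5) = max(0, -15.8) = 0

Answer: 0.0000 39.2000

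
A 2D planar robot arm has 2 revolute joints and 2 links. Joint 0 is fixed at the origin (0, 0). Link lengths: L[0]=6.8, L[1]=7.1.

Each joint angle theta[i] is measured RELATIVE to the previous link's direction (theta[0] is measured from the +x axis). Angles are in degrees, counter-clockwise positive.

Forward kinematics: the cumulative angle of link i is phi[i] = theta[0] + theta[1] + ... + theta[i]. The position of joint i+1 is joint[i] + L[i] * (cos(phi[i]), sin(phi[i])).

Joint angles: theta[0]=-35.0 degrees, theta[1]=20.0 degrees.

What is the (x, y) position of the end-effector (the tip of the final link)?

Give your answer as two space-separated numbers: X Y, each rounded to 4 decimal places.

joint[0] = (0.0000, 0.0000)  (base)
link 0: phi[0] = -35 = -35 deg
  cos(-35 deg) = 0.8192, sin(-35 deg) = -0.5736
  joint[1] = (0.0000, 0.0000) + 6.8 * (0.8192, -0.5736) = (0.0000 + 5.5702, 0.0000 + -3.9003) = (5.5702, -3.9003)
link 1: phi[1] = -35 + 20 = -15 deg
  cos(-15 deg) = 0.9659, sin(-15 deg) = -0.2588
  joint[2] = (5.5702, -3.9003) + 7.1 * (0.9659, -0.2588) = (5.5702 + 6.8581, -3.9003 + -1.8376) = (12.4283, -5.7379)
End effector: (12.4283, -5.7379)

Answer: 12.4283 -5.7379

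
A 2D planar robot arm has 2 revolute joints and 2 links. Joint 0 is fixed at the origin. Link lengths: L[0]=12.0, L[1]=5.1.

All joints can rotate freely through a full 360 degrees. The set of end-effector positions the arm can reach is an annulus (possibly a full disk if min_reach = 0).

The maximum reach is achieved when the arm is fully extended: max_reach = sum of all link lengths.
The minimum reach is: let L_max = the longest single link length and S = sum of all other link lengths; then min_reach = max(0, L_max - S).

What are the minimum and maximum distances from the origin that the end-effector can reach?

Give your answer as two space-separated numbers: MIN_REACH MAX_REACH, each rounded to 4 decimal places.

Answer: 6.9000 17.1000

Derivation:
Link lengths: [12.0, 5.1]
max_reach = 12 + 5.1 = 17.1
L_max = max([12.0, 5.1]) = 12
S (sum of others) = 17.1 - 12 = 5.1
min_reach = max(0, 12 - 5.1) = max(0, 6.9) = 6.9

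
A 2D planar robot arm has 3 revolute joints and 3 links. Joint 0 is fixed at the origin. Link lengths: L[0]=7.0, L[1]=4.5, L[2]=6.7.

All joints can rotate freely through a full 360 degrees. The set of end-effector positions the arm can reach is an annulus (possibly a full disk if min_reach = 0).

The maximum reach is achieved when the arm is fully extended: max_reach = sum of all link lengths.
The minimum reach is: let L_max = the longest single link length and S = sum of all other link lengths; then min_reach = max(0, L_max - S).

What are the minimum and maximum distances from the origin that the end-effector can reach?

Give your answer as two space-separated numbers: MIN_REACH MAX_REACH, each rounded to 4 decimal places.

Answer: 0.0000 18.2000

Derivation:
Link lengths: [7.0, 4.5, 6.7]
max_reach = 7 + 4.5 + 6.7 = 18.2
L_max = max([7.0, 4.5, 6.7]) = 7
S (sum of others) = 18.2 - 7 = 11.2
min_reach = max(0, 7 - 11.2) = max(0, -4.2) = 0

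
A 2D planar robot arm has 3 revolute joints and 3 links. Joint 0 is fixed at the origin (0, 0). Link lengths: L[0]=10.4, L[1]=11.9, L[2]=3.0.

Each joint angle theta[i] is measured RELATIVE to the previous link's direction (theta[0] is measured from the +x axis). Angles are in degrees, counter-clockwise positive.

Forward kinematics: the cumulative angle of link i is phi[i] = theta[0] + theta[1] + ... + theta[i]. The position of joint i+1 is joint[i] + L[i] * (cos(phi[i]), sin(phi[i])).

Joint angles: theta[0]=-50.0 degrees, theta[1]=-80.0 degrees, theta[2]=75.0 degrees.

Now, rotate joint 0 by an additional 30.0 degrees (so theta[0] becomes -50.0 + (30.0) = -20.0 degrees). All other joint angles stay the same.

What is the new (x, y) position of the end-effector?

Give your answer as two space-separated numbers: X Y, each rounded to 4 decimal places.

joint[0] = (0.0000, 0.0000)  (base)
link 0: phi[0] = -20 = -20 deg
  cos(-20 deg) = 0.9397, sin(-20 deg) = -0.3420
  joint[1] = (0.0000, 0.0000) + 10.4 * (0.9397, -0.3420) = (0.0000 + 9.7728, 0.0000 + -3.5570) = (9.7728, -3.5570)
link 1: phi[1] = -20 + -80 = -100 deg
  cos(-100 deg) = -0.1736, sin(-100 deg) = -0.9848
  joint[2] = (9.7728, -3.5570) + 11.9 * (-0.1736, -0.9848) = (9.7728 + -2.0664, -3.5570 + -11.7192) = (7.7064, -15.2762)
link 2: phi[2] = -20 + -80 + 75 = -25 deg
  cos(-25 deg) = 0.9063, sin(-25 deg) = -0.4226
  joint[3] = (7.7064, -15.2762) + 3 * (0.9063, -0.4226) = (7.7064 + 2.7189, -15.2762 + -1.2679) = (10.4253, -16.5441)
End effector: (10.4253, -16.5441)

Answer: 10.4253 -16.5441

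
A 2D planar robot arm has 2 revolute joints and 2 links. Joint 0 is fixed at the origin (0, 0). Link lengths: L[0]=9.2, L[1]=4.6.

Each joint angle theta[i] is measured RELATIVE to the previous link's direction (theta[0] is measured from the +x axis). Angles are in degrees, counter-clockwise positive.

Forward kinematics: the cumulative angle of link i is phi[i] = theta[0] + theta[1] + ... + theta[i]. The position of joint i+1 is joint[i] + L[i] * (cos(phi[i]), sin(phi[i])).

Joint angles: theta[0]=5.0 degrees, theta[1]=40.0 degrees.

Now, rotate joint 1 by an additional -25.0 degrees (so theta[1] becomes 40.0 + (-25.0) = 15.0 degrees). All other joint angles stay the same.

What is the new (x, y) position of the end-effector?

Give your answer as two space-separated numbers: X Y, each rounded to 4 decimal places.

Answer: 13.4876 2.3751

Derivation:
joint[0] = (0.0000, 0.0000)  (base)
link 0: phi[0] = 5 = 5 deg
  cos(5 deg) = 0.9962, sin(5 deg) = 0.0872
  joint[1] = (0.0000, 0.0000) + 9.2 * (0.9962, 0.0872) = (0.0000 + 9.1650, 0.0000 + 0.8018) = (9.1650, 0.8018)
link 1: phi[1] = 5 + 15 = 20 deg
  cos(20 deg) = 0.9397, sin(20 deg) = 0.3420
  joint[2] = (9.1650, 0.8018) + 4.6 * (0.9397, 0.3420) = (9.1650 + 4.3226, 0.8018 + 1.5733) = (13.4876, 2.3751)
End effector: (13.4876, 2.3751)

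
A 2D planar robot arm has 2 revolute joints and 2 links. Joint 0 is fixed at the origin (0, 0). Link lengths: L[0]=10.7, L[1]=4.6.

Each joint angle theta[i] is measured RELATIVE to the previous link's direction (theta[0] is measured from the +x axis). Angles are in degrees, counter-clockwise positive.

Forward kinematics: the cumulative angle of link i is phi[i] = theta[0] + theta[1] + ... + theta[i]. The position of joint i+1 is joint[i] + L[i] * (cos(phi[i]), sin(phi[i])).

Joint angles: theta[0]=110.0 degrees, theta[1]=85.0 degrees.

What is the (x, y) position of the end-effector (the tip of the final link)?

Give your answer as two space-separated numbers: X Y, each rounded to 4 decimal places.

joint[0] = (0.0000, 0.0000)  (base)
link 0: phi[0] = 110 = 110 deg
  cos(110 deg) = -0.3420, sin(110 deg) = 0.9397
  joint[1] = (0.0000, 0.0000) + 10.7 * (-0.3420, 0.9397) = (0.0000 + -3.6596, 0.0000 + 10.0547) = (-3.6596, 10.0547)
link 1: phi[1] = 110 + 85 = 195 deg
  cos(195 deg) = -0.9659, sin(195 deg) = -0.2588
  joint[2] = (-3.6596, 10.0547) + 4.6 * (-0.9659, -0.2588) = (-3.6596 + -4.4433, 10.0547 + -1.1906) = (-8.1029, 8.8641)
End effector: (-8.1029, 8.8641)

Answer: -8.1029 8.8641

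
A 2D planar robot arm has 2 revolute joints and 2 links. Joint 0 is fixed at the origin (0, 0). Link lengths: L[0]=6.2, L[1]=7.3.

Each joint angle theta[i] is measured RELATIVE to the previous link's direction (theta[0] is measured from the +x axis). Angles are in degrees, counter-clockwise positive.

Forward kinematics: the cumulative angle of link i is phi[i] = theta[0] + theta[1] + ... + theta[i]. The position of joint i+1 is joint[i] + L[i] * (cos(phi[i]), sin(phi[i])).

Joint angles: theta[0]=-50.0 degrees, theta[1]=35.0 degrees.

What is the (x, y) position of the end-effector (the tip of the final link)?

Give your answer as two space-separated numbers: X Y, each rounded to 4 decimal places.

Answer: 11.0365 -6.6389

Derivation:
joint[0] = (0.0000, 0.0000)  (base)
link 0: phi[0] = -50 = -50 deg
  cos(-50 deg) = 0.6428, sin(-50 deg) = -0.7660
  joint[1] = (0.0000, 0.0000) + 6.2 * (0.6428, -0.7660) = (0.0000 + 3.9853, 0.0000 + -4.7495) = (3.9853, -4.7495)
link 1: phi[1] = -50 + 35 = -15 deg
  cos(-15 deg) = 0.9659, sin(-15 deg) = -0.2588
  joint[2] = (3.9853, -4.7495) + 7.3 * (0.9659, -0.2588) = (3.9853 + 7.0513, -4.7495 + -1.8894) = (11.0365, -6.6389)
End effector: (11.0365, -6.6389)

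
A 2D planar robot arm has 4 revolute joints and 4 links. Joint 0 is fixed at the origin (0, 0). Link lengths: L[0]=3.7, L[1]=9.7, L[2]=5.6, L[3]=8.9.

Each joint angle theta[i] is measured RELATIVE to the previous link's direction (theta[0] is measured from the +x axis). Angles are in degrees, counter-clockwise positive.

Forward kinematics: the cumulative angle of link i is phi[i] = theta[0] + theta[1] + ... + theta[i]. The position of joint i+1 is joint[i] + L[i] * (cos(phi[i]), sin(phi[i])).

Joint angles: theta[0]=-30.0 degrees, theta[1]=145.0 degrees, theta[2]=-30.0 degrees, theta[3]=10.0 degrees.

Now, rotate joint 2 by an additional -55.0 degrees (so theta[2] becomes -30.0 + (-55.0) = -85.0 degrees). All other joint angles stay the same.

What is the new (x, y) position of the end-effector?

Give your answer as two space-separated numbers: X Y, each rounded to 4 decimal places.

Answer: 10.7724 15.4620

Derivation:
joint[0] = (0.0000, 0.0000)  (base)
link 0: phi[0] = -30 = -30 deg
  cos(-30 deg) = 0.8660, sin(-30 deg) = -0.5000
  joint[1] = (0.0000, 0.0000) + 3.7 * (0.8660, -0.5000) = (0.0000 + 3.2043, 0.0000 + -1.8500) = (3.2043, -1.8500)
link 1: phi[1] = -30 + 145 = 115 deg
  cos(115 deg) = -0.4226, sin(115 deg) = 0.9063
  joint[2] = (3.2043, -1.8500) + 9.7 * (-0.4226, 0.9063) = (3.2043 + -4.0994, -1.8500 + 8.7912) = (-0.8951, 6.9412)
link 2: phi[2] = -30 + 145 + -85 = 30 deg
  cos(30 deg) = 0.8660, sin(30 deg) = 0.5000
  joint[3] = (-0.8951, 6.9412) + 5.6 * (0.8660, 0.5000) = (-0.8951 + 4.8497, 6.9412 + 2.8000) = (3.9546, 9.7412)
link 3: phi[3] = -30 + 145 + -85 + 10 = 40 deg
  cos(40 deg) = 0.7660, sin(40 deg) = 0.6428
  joint[4] = (3.9546, 9.7412) + 8.9 * (0.7660, 0.6428) = (3.9546 + 6.8178, 9.7412 + 5.7208) = (10.7724, 15.4620)
End effector: (10.7724, 15.4620)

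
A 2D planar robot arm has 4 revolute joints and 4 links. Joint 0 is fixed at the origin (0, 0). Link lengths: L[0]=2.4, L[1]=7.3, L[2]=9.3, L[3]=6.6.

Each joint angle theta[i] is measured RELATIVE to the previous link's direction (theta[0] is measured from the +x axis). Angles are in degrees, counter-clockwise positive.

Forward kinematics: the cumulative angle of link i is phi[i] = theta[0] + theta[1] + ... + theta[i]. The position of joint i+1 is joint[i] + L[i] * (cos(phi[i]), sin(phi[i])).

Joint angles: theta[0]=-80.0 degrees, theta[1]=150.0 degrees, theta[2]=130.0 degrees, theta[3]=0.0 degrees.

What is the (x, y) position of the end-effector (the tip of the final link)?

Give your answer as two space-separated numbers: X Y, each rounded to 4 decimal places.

joint[0] = (0.0000, 0.0000)  (base)
link 0: phi[0] = -80 = -80 deg
  cos(-80 deg) = 0.1736, sin(-80 deg) = -0.9848
  joint[1] = (0.0000, 0.0000) + 2.4 * (0.1736, -0.9848) = (0.0000 + 0.4168, 0.0000 + -2.3635) = (0.4168, -2.3635)
link 1: phi[1] = -80 + 150 = 70 deg
  cos(70 deg) = 0.3420, sin(70 deg) = 0.9397
  joint[2] = (0.4168, -2.3635) + 7.3 * (0.3420, 0.9397) = (0.4168 + 2.4967, -2.3635 + 6.8598) = (2.9135, 4.4962)
link 2: phi[2] = -80 + 150 + 130 = 200 deg
  cos(200 deg) = -0.9397, sin(200 deg) = -0.3420
  joint[3] = (2.9135, 4.4962) + 9.3 * (-0.9397, -0.3420) = (2.9135 + -8.7391, 4.4962 + -3.1808) = (-5.8256, 1.3154)
link 3: phi[3] = -80 + 150 + 130 + 0 = 200 deg
  cos(200 deg) = -0.9397, sin(200 deg) = -0.3420
  joint[4] = (-5.8256, 1.3154) + 6.6 * (-0.9397, -0.3420) = (-5.8256 + -6.2020, 1.3154 + -2.2573) = (-12.0276, -0.9419)
End effector: (-12.0276, -0.9419)

Answer: -12.0276 -0.9419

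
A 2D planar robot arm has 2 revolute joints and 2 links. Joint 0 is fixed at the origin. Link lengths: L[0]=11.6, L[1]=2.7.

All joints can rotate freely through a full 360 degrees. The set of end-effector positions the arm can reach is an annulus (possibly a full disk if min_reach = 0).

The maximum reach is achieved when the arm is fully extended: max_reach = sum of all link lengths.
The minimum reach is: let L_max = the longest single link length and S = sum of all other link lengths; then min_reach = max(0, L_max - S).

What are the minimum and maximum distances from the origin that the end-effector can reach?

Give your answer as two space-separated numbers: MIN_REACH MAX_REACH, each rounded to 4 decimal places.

Answer: 8.9000 14.3000

Derivation:
Link lengths: [11.6, 2.7]
max_reach = 11.6 + 2.7 = 14.3
L_max = max([11.6, 2.7]) = 11.6
S (sum of others) = 14.3 - 11.6 = 2.7
min_reach = max(0, 11.6 - 2.7) = max(0, 8.9) = 8.9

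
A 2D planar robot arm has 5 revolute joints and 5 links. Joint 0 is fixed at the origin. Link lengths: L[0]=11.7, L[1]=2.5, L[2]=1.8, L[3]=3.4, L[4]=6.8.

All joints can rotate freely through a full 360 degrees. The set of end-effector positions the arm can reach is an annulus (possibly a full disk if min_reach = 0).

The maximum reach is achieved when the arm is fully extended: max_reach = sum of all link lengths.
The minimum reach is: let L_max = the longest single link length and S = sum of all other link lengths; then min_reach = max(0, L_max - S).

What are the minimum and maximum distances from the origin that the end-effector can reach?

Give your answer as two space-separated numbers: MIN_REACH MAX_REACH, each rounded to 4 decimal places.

Link lengths: [11.7, 2.5, 1.8, 3.4, 6.8]
max_reach = 11.7 + 2.5 + 1.8 + 3.4 + 6.8 = 26.2
L_max = max([11.7, 2.5, 1.8, 3.4, 6.8]) = 11.7
S (sum of others) = 26.2 - 11.7 = 14.5
min_reach = max(0, 11.7 - 14.5) = max(0, -2.8) = 0

Answer: 0.0000 26.2000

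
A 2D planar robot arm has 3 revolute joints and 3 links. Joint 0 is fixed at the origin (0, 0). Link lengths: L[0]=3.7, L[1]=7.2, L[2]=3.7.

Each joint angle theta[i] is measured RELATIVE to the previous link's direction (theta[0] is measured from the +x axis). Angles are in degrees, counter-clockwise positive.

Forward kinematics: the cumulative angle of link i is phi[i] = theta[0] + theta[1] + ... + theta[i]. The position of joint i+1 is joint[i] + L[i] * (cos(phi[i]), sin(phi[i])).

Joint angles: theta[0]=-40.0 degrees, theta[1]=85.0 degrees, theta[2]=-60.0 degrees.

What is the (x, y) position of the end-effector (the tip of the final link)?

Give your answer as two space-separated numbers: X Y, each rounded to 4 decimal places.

joint[0] = (0.0000, 0.0000)  (base)
link 0: phi[0] = -40 = -40 deg
  cos(-40 deg) = 0.7660, sin(-40 deg) = -0.6428
  joint[1] = (0.0000, 0.0000) + 3.7 * (0.7660, -0.6428) = (0.0000 + 2.8344, 0.0000 + -2.3783) = (2.8344, -2.3783)
link 1: phi[1] = -40 + 85 = 45 deg
  cos(45 deg) = 0.7071, sin(45 deg) = 0.7071
  joint[2] = (2.8344, -2.3783) + 7.2 * (0.7071, 0.7071) = (2.8344 + 5.0912, -2.3783 + 5.0912) = (7.9255, 2.7129)
link 2: phi[2] = -40 + 85 + -60 = -15 deg
  cos(-15 deg) = 0.9659, sin(-15 deg) = -0.2588
  joint[3] = (7.9255, 2.7129) + 3.7 * (0.9659, -0.2588) = (7.9255 + 3.5739, 2.7129 + -0.9576) = (11.4995, 1.7552)
End effector: (11.4995, 1.7552)

Answer: 11.4995 1.7552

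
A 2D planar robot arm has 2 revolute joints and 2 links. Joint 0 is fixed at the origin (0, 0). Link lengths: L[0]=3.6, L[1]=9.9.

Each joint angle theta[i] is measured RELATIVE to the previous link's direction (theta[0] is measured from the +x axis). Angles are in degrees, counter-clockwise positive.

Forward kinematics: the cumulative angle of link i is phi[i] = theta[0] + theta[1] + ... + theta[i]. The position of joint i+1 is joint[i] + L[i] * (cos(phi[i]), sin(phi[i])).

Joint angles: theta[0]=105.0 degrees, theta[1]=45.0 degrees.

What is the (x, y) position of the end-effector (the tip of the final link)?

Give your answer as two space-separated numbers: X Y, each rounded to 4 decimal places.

joint[0] = (0.0000, 0.0000)  (base)
link 0: phi[0] = 105 = 105 deg
  cos(105 deg) = -0.2588, sin(105 deg) = 0.9659
  joint[1] = (0.0000, 0.0000) + 3.6 * (-0.2588, 0.9659) = (0.0000 + -0.9317, 0.0000 + 3.4773) = (-0.9317, 3.4773)
link 1: phi[1] = 105 + 45 = 150 deg
  cos(150 deg) = -0.8660, sin(150 deg) = 0.5000
  joint[2] = (-0.9317, 3.4773) + 9.9 * (-0.8660, 0.5000) = (-0.9317 + -8.5737, 3.4773 + 4.9500) = (-9.5054, 8.4273)
End effector: (-9.5054, 8.4273)

Answer: -9.5054 8.4273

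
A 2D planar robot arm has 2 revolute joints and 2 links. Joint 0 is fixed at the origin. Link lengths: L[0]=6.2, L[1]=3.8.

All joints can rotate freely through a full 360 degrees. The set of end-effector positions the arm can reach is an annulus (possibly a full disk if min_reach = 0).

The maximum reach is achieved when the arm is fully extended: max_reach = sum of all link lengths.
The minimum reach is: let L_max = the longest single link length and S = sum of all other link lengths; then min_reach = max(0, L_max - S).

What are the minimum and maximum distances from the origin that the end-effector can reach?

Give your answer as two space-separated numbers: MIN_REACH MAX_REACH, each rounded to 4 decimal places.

Answer: 2.4000 10.0000

Derivation:
Link lengths: [6.2, 3.8]
max_reach = 6.2 + 3.8 = 10
L_max = max([6.2, 3.8]) = 6.2
S (sum of others) = 10 - 6.2 = 3.8
min_reach = max(0, 6.2 - 3.8) = max(0, 2.4) = 2.4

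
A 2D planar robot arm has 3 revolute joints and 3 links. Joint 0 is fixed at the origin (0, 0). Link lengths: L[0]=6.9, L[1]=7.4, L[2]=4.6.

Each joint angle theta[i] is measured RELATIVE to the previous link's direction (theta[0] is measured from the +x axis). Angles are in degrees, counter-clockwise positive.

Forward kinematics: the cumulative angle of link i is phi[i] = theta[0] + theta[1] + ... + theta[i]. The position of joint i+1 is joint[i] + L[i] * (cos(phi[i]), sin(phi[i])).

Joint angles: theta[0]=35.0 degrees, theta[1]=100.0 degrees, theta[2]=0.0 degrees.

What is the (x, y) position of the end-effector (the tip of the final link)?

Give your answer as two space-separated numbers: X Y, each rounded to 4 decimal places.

joint[0] = (0.0000, 0.0000)  (base)
link 0: phi[0] = 35 = 35 deg
  cos(35 deg) = 0.8192, sin(35 deg) = 0.5736
  joint[1] = (0.0000, 0.0000) + 6.9 * (0.8192, 0.5736) = (0.0000 + 5.6521, 0.0000 + 3.9577) = (5.6521, 3.9577)
link 1: phi[1] = 35 + 100 = 135 deg
  cos(135 deg) = -0.7071, sin(135 deg) = 0.7071
  joint[2] = (5.6521, 3.9577) + 7.4 * (-0.7071, 0.7071) = (5.6521 + -5.2326, 3.9577 + 5.2326) = (0.4196, 9.1903)
link 2: phi[2] = 35 + 100 + 0 = 135 deg
  cos(135 deg) = -0.7071, sin(135 deg) = 0.7071
  joint[3] = (0.4196, 9.1903) + 4.6 * (-0.7071, 0.7071) = (0.4196 + -3.2527, 9.1903 + 3.2527) = (-2.8331, 12.4430)
End effector: (-2.8331, 12.4430)

Answer: -2.8331 12.4430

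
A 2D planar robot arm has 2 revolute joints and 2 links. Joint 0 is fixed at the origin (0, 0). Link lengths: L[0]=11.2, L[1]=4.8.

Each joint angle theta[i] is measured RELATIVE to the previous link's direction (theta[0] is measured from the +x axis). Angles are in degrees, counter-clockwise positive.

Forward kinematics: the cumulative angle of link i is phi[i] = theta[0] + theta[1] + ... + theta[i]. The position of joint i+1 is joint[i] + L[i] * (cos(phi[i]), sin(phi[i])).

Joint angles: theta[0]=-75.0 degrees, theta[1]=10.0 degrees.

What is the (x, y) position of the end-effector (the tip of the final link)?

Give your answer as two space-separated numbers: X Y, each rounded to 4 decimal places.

joint[0] = (0.0000, 0.0000)  (base)
link 0: phi[0] = -75 = -75 deg
  cos(-75 deg) = 0.2588, sin(-75 deg) = -0.9659
  joint[1] = (0.0000, 0.0000) + 11.2 * (0.2588, -0.9659) = (0.0000 + 2.8988, 0.0000 + -10.8184) = (2.8988, -10.8184)
link 1: phi[1] = -75 + 10 = -65 deg
  cos(-65 deg) = 0.4226, sin(-65 deg) = -0.9063
  joint[2] = (2.8988, -10.8184) + 4.8 * (0.4226, -0.9063) = (2.8988 + 2.0286, -10.8184 + -4.3503) = (4.9273, -15.1686)
End effector: (4.9273, -15.1686)

Answer: 4.9273 -15.1686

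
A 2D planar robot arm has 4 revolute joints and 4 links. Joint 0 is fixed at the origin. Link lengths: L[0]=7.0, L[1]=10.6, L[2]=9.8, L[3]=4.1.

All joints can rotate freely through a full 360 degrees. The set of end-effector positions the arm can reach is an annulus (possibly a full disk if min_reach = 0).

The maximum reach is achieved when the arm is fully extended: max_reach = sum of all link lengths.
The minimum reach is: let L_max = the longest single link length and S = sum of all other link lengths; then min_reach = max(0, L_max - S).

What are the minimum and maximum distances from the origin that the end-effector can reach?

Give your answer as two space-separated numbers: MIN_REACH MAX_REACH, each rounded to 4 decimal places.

Answer: 0.0000 31.5000

Derivation:
Link lengths: [7.0, 10.6, 9.8, 4.1]
max_reach = 7 + 10.6 + 9.8 + 4.1 = 31.5
L_max = max([7.0, 10.6, 9.8, 4.1]) = 10.6
S (sum of others) = 31.5 - 10.6 = 20.9
min_reach = max(0, 10.6 - 20.9) = max(0, -10.3) = 0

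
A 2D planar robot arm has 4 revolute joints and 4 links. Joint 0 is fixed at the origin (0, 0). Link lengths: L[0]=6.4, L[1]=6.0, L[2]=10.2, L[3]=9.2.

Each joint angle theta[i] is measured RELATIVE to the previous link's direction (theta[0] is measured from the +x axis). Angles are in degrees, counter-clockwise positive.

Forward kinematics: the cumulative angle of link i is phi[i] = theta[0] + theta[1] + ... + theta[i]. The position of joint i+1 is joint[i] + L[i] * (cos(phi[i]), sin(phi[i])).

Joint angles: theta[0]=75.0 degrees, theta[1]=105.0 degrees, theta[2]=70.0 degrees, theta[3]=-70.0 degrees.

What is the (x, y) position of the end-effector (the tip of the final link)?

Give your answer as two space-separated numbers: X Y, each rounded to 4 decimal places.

joint[0] = (0.0000, 0.0000)  (base)
link 0: phi[0] = 75 = 75 deg
  cos(75 deg) = 0.2588, sin(75 deg) = 0.9659
  joint[1] = (0.0000, 0.0000) + 6.4 * (0.2588, 0.9659) = (0.0000 + 1.6564, 0.0000 + 6.1819) = (1.6564, 6.1819)
link 1: phi[1] = 75 + 105 = 180 deg
  cos(180 deg) = -1.0000, sin(180 deg) = 0.0000
  joint[2] = (1.6564, 6.1819) + 6 * (-1.0000, 0.0000) = (1.6564 + -6.0000, 6.1819 + 0.0000) = (-4.3436, 6.1819)
link 2: phi[2] = 75 + 105 + 70 = 250 deg
  cos(250 deg) = -0.3420, sin(250 deg) = -0.9397
  joint[3] = (-4.3436, 6.1819) + 10.2 * (-0.3420, -0.9397) = (-4.3436 + -3.4886, 6.1819 + -9.5849) = (-7.8322, -3.4029)
link 3: phi[3] = 75 + 105 + 70 + -70 = 180 deg
  cos(180 deg) = -1.0000, sin(180 deg) = 0.0000
  joint[4] = (-7.8322, -3.4029) + 9.2 * (-1.0000, 0.0000) = (-7.8322 + -9.2000, -3.4029 + 0.0000) = (-17.0322, -3.4029)
End effector: (-17.0322, -3.4029)

Answer: -17.0322 -3.4029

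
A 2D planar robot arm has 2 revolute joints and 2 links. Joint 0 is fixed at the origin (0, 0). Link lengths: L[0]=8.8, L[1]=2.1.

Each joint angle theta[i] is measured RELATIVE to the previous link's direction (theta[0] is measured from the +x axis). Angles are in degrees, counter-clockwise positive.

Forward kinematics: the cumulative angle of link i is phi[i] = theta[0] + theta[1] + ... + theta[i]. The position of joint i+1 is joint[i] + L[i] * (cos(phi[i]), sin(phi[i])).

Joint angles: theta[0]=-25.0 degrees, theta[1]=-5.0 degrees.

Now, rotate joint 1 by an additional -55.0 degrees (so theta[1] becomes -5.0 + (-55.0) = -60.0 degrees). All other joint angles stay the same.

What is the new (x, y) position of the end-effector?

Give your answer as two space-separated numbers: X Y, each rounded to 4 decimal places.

joint[0] = (0.0000, 0.0000)  (base)
link 0: phi[0] = -25 = -25 deg
  cos(-25 deg) = 0.9063, sin(-25 deg) = -0.4226
  joint[1] = (0.0000, 0.0000) + 8.8 * (0.9063, -0.4226) = (0.0000 + 7.9755, 0.0000 + -3.7190) = (7.9755, -3.7190)
link 1: phi[1] = -25 + -60 = -85 deg
  cos(-85 deg) = 0.0872, sin(-85 deg) = -0.9962
  joint[2] = (7.9755, -3.7190) + 2.1 * (0.0872, -0.9962) = (7.9755 + 0.1830, -3.7190 + -2.0920) = (8.1585, -5.8110)
End effector: (8.1585, -5.8110)

Answer: 8.1585 -5.8110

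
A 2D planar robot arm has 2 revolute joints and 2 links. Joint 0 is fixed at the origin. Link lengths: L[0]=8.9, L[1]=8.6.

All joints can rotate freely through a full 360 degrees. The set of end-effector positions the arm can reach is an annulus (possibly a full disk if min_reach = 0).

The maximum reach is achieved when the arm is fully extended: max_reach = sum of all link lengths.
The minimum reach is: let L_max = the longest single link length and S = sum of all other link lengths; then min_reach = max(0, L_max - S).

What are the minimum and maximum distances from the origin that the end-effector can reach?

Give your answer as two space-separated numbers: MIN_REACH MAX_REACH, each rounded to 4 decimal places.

Answer: 0.3000 17.5000

Derivation:
Link lengths: [8.9, 8.6]
max_reach = 8.9 + 8.6 = 17.5
L_max = max([8.9, 8.6]) = 8.9
S (sum of others) = 17.5 - 8.9 = 8.6
min_reach = max(0, 8.9 - 8.6) = max(0, 0.3) = 0.3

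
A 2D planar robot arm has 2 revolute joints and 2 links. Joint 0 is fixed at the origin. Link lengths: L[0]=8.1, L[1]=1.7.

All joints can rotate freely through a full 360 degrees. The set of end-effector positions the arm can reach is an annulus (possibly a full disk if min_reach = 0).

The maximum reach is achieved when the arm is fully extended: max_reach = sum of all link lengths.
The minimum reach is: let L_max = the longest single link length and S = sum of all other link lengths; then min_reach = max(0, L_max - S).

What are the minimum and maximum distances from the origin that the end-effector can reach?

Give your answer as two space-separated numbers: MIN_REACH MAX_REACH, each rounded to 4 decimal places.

Answer: 6.4000 9.8000

Derivation:
Link lengths: [8.1, 1.7]
max_reach = 8.1 + 1.7 = 9.8
L_max = max([8.1, 1.7]) = 8.1
S (sum of others) = 9.8 - 8.1 = 1.7
min_reach = max(0, 8.1 - 1.7) = max(0, 6.4) = 6.4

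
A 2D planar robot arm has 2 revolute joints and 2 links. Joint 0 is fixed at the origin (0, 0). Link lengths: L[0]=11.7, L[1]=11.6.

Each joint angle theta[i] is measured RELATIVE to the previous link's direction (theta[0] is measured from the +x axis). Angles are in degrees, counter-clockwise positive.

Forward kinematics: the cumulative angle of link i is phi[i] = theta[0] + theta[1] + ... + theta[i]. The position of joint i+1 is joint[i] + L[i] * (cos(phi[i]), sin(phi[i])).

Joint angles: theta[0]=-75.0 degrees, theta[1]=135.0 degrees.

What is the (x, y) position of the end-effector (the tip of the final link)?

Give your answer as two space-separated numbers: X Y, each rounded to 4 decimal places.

Answer: 8.8282 -1.2554

Derivation:
joint[0] = (0.0000, 0.0000)  (base)
link 0: phi[0] = -75 = -75 deg
  cos(-75 deg) = 0.2588, sin(-75 deg) = -0.9659
  joint[1] = (0.0000, 0.0000) + 11.7 * (0.2588, -0.9659) = (0.0000 + 3.0282, 0.0000 + -11.3013) = (3.0282, -11.3013)
link 1: phi[1] = -75 + 135 = 60 deg
  cos(60 deg) = 0.5000, sin(60 deg) = 0.8660
  joint[2] = (3.0282, -11.3013) + 11.6 * (0.5000, 0.8660) = (3.0282 + 5.8000, -11.3013 + 10.0459) = (8.8282, -1.2554)
End effector: (8.8282, -1.2554)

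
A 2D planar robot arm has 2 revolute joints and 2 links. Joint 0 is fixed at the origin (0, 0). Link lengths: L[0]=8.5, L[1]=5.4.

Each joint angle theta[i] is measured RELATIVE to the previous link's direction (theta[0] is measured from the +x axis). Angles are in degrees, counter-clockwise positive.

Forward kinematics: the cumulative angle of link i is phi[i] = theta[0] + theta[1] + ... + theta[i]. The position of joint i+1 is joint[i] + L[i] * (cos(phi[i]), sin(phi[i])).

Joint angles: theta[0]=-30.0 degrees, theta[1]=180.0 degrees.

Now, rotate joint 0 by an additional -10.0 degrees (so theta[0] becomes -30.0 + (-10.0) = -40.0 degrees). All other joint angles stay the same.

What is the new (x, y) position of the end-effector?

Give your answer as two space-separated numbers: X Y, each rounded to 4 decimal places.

joint[0] = (0.0000, 0.0000)  (base)
link 0: phi[0] = -40 = -40 deg
  cos(-40 deg) = 0.7660, sin(-40 deg) = -0.6428
  joint[1] = (0.0000, 0.0000) + 8.5 * (0.7660, -0.6428) = (0.0000 + 6.5114, 0.0000 + -5.4637) = (6.5114, -5.4637)
link 1: phi[1] = -40 + 180 = 140 deg
  cos(140 deg) = -0.7660, sin(140 deg) = 0.6428
  joint[2] = (6.5114, -5.4637) + 5.4 * (-0.7660, 0.6428) = (6.5114 + -4.1366, -5.4637 + 3.4711) = (2.3747, -1.9926)
End effector: (2.3747, -1.9926)

Answer: 2.3747 -1.9926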